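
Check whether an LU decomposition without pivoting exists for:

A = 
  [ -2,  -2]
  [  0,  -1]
Yes.
A[1,1] = -2 ≠ 0, so Gaussian elimination proceeds without a row swap: multiplier ℓ₂₁ = (0)/(-2) = 0, and U[2,2] = -1 - (0)(-2) = -1.
L = 
  [  1,   0]
  [  0,   1]
U = 
  [ -2,  -2]
  [  0,  -1]
Check row 2 of LU: [(0)(-2), (0)(-2) + (-1)] = [0, -1] = row 2 of A ✓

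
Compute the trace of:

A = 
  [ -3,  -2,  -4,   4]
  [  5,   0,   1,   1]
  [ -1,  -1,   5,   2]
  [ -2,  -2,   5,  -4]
-2

tr(A) = -3 + 0 + 5 + -4 = -2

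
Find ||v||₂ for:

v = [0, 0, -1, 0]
1

||v||₂ = √((0)² + (0)² + (-1)² + (0)²) = √1 = 1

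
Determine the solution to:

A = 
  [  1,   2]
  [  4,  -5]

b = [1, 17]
Row reduce the augmented matrix [A|b]:
R2 → R2 - (4)·R1
REF = 
  [  1,   2,   1]
  [  0, -13,  13]

Back-substitution:
x₂ = 13 / (-13) = -1
x₁ = (1 - (2)(-1)) / 1 = 3

x = [3, -1]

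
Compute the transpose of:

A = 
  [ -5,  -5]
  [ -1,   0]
Aᵀ = 
  [ -5,  -1]
  [ -5,   0]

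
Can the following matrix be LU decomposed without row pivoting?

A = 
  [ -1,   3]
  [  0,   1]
Yes.
A[1,1] = -1 ≠ 0, so Gaussian elimination proceeds without a row swap: multiplier ℓ₂₁ = (0)/(-1) = 0, and U[2,2] = 1 - (0)(3) = 1.
L = 
  [  1,   0]
  [  0,   1]
U = 
  [ -1,   3]
  [  0,   1]
Check row 2 of LU: [(0)(-1), (0)(3) + 1] = [0, 1] = row 2 of A ✓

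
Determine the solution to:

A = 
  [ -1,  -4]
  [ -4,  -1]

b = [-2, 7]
x = [-2, 1]

Row reduce the augmented matrix [A|b]:
R2 → R2 - (4)·R1
REF = 
  [ -1,  -4,  -2]
  [  0,  15,  15]

Back-substitution:
x₂ = 15 / 15 = 1
x₁ = (-2 - (-4)(1)) / (-1) = -2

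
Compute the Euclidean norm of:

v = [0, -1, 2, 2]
3

||v||₂ = √((0)² + (-1)² + (2)² + (2)²) = √9 = 3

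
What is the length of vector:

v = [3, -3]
4.243

||v||₂ = √((3)² + (-3)²) = √18 = 4.243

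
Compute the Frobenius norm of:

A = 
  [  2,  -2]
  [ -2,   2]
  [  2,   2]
||A||_F = 4.899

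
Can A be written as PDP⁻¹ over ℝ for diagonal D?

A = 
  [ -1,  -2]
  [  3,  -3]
No

tr(A) = -4, det(A) = 9
Characteristic polynomial: λ² - tr(A)λ + det(A) = λ² + 4λ + 9
λ² + 4λ + 9 = 0  ⇒  λ = (-4 ± √((4)² - 4·(9)))/2 = (-4 ± √(-20))/2
  = -2 + i√5,  -2 - i√5
Eigenvalues: -2 + i√5, -2 - i√5  (≈ -2 + 2.236i, -2 - 2.236i)
Has complex eigenvalues (not diagonalizable over ℝ).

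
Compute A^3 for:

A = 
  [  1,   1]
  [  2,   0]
A^3 = 
  [  5,   3]
  [  6,   2]

A² = A·A:
A²[1,1] = (1)(1) + (1)(2) = 3
A²[1,2] = (1)(1) + (1)(0) = 1
A²[2,1] = (2)(1) + (0)(2) = 2
A²[2,2] = (2)(1) + (0)(0) = 2
A² = 
  [  3,   1]
  [  2,   2]

A^3 = A^2·A:
A^3[1,1] = (3)(1) + (1)(2) = 5
A^3[1,2] = (3)(1) + (1)(0) = 3
A^3[2,1] = (2)(1) + (2)(2) = 6
A^3[2,2] = (2)(1) + (2)(0) = 2
A^3 = 
  [  5,   3]
  [  6,   2]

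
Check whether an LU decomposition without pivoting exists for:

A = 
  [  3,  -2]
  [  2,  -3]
Yes.
A[1,1] = 3 ≠ 0, so Gaussian elimination proceeds without a row swap: multiplier ℓ₂₁ = (2)/(3) = 2/3, and U[2,2] = -3 - (2/3)(-2) = -5/3.
L = 
  [  1,   0]
  [2/3,   1]
U = 
  [   3,   -2]
  [   0, -5/3]
Check row 2 of LU: [(2/3)(3), (2/3)(-2) + (-5/3)] = [2, -3] = row 2 of A ✓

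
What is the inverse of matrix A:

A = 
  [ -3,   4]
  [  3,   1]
det(A) = (-3)(1) - (4)(3) = -15
For a 2×2 matrix, A⁻¹ = (1/det(A)) · [[d, -b], [-c, a]]
    = (-1/15) · [[1, -4], [-3, -3]]

A⁻¹ = 
  [-1/15,  4/15]
  [  1/5,   1/5]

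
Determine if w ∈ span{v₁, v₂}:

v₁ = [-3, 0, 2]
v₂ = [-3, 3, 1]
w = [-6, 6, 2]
Yes

Form the augmented matrix and row-reduce:
[v₁|v₂|w] = 
  [ -3,  -3,  -6]
  [  0,   3,   6]
  [  2,   1,   2]
R3 → R3 + (2/3)·R1
R3 → R3 + (1/3)·R2
REF = 
  [ -3,  -3,  -6]
  [  0,   3,   6]
  [  0,   0,   0]

No row of the form [0 0 | nonzero], so the system is consistent. Back-substitution gives c₁ = 0, c₂ = 2: w = (0)·v₁ + (2)·v₂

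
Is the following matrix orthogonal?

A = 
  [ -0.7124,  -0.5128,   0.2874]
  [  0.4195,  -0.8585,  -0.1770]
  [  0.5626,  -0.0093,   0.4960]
No

AᵀA = 
  [  1,  -0.0001,   0.0001]
  [ -0.0001,   1.0001,   0]
  [  0.0001,   0,   0.3599]
≠ I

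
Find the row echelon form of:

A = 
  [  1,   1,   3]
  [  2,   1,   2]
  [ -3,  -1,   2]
Row operations:
R2 → R2 - (2)·R1
R3 → R3 + (3)·R1
R3 → R3 + (2)·R2

Resulting echelon form:
REF = 
  [  1,   1,   3]
  [  0,  -1,  -4]
  [  0,   0,   3]

Rank = 3 (number of non-zero pivot rows).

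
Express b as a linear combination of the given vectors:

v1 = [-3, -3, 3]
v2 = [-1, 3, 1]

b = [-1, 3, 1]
c1 = 0, c2 = 1

b = 0·v1 + 1·v2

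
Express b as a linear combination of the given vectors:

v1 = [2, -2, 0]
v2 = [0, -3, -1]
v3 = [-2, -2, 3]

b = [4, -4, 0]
c1 = 2, c2 = 0, c3 = 0

b = 2·v1 + 0·v2 + 0·v3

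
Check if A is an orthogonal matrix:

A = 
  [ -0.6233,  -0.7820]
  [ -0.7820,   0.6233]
Yes

AᵀA = 
  [  1,   0]
  [  0,   1]
≈ I (equal to I up to the 4-dp rounding of the entries)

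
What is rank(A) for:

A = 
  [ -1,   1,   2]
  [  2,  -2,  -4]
rank(A) = 1

Row reduce:
R2 → R2 + (2)·R1
REF = 
  [ -1,   1,   2]
  [  0,   0,   0]
Pivot columns: 1 → 1 pivot.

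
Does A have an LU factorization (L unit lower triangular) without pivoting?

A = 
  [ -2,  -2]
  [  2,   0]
Yes.
A[1,1] = -2 ≠ 0, so Gaussian elimination proceeds without a row swap: multiplier ℓ₂₁ = (2)/(-2) = -1, and U[2,2] = 0 - (-1)(-2) = -2.
L = 
  [  1,   0]
  [ -1,   1]
U = 
  [ -2,  -2]
  [  0,  -2]
Check row 2 of LU: [(-1)(-2), (-1)(-2) + (-2)] = [2, 0] = row 2 of A ✓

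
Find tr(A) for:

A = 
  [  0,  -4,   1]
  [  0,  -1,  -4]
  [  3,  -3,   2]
1

tr(A) = 0 + -1 + 2 = 1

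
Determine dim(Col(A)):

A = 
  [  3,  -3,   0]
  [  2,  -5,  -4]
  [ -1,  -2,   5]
dim(Col(A)) = 3

Row reduce:
R2 → R2 - (2/3)·R1
R3 → R3 + (1/3)·R1
R3 → R3 - (1)·R2
REF = 
  [  3,  -3,   0]
  [  0,  -3,  -4]
  [  0,   0,   9]
Pivot columns: 1, 2, 3 → 3 pivots.
dim(Col(A)) = number of pivot columns = 3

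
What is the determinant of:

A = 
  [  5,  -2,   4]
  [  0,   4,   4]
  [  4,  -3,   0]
Cofactor expansion along row 1:
det(A) = (5)·((4)(0) - (4)(-3)) - (-2)·((0)(0) - (4)(4)) + (4)·((0)(-3) - (4)(4))
  = (5)(12) - (-2)(-16) + (4)(-16)
  = -36

det(A) = -36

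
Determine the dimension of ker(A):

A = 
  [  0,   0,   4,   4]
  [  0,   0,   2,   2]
nullity(A) = 3

Row reduce:
R2 → R2 - (1/2)·R1
REF = 
  [  0,   0,   4,   4]
  [  0,   0,   0,   0]
Pivot columns: 3 → 1 pivot.
rank(A) = 1, so nullity(A) = 4 - 1 = 3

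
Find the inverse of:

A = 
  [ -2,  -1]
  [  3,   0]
det(A) = (-2)(0) - (-1)(3) = 3
For a 2×2 matrix, A⁻¹ = (1/det(A)) · [[d, -b], [-c, a]]
    = (1/3) · [[0, 1], [-3, -2]]

A⁻¹ = 
  [   0,  1/3]
  [  -1, -2/3]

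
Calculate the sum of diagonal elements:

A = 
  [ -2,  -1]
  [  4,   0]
-2

tr(A) = -2 + 0 = -2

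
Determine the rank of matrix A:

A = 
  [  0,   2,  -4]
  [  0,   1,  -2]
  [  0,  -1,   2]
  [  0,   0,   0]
rank(A) = 1

Row reduce:
R2 → R2 - (1/2)·R1
R3 → R3 + (1/2)·R1
REF = 
  [  0,   2,  -4]
  [  0,   0,   0]
  [  0,   0,   0]
  [  0,   0,   0]
Pivot columns: 2 → 1 pivot.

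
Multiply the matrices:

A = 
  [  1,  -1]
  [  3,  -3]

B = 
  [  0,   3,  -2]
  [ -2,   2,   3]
AB = 
  [  2,   1,  -5]
  [  6,   3, -15]

A is 2×2 and B is 2×3, so AB is 2×3. Each entry is (row of A)·(column of B):
AB[1,1] = (1)(0) + (-1)(-2) = 2
AB[1,2] = (1)(3) + (-1)(2) = 1
AB[1,3] = (1)(-2) + (-1)(3) = -5
AB[2,1] = (3)(0) + (-3)(-2) = 6
AB[2,2] = (3)(3) + (-3)(2) = 3
AB[2,3] = (3)(-2) + (-3)(3) = -15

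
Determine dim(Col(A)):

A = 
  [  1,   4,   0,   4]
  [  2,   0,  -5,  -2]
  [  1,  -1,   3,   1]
dim(Col(A)) = 3

Row reduce:
R2 → R2 - (2)·R1
R3 → R3 - (1)·R1
R3 → R3 - (5/8)·R2
REF = 
  [   1,    4,    0,    4]
  [   0,   -8,   -5,  -10]
  [   0,    0, 49/8, 13/4]
Pivot columns: 1, 2, 3 → 3 pivots.
dim(Col(A)) = number of pivot columns = 3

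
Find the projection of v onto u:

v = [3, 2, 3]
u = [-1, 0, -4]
proj_u(v) = [15/17, 0, 60/17]

v·u = (3)(-1) + (2)(0) + (3)(-4) = -15
u·u = (-1)² + (0)² + (-4)² = 17
proj_u(v) = (v·u / u·u) × u = (-15/17) × u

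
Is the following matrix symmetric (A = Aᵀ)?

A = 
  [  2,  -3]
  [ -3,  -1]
Yes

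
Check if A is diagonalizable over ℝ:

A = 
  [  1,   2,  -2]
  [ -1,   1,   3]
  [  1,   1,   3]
No

Characteristic polynomial: det(λI - A) = λ³ - 5λ² + 8λ - 16
Testing integer divisors of the constant term: p(4) = 0, so (λ - 4) is a factor:
p(λ) = (λ - 4)(λ² - λ + 4)
λ² - λ + 4 = 0  ⇒  λ = (1 ± √((-1)² - 4·(4)))/2 = (1 ± √(-15))/2
  = (1 + i√15)/2,  (1 - i√15)/2
Eigenvalues: 4, (1 + i√15)/2, (1 - i√15)/2  (≈ 4, 0.5 + 1.936i, 0.5 - 1.936i)
Has complex eigenvalues (not diagonalizable over ℝ).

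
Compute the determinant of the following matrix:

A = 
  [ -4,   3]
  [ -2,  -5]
For a 2×2 matrix, det = ad - bc = (-4)(-5) - (3)(-2) = 26

det(A) = 26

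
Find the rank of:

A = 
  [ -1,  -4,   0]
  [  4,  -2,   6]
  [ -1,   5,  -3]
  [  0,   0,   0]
Row reduce:
R2 → R2 + (4)·R1
R3 → R3 - (1)·R1
R3 → R3 + (1/2)·R2
REF = 
  [ -1,  -4,   0]
  [  0, -18,   6]
  [  0,   0,   0]
  [  0,   0,   0]
Pivot columns: 1, 2 → 2 pivots.

rank(A) = 2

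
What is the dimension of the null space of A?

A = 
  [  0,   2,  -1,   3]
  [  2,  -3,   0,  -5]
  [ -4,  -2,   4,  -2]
nullity(A) = 2

Row reduce:
Swap R1 ↔ R2
R3 → R3 + (2)·R1
R3 → R3 + (4)·R2
REF = 
  [  2,  -3,   0,  -5]
  [  0,   2,  -1,   3]
  [  0,   0,   0,   0]
Pivot columns: 1, 2 → 2 pivots.
rank(A) = 2, so nullity(A) = 4 - 2 = 2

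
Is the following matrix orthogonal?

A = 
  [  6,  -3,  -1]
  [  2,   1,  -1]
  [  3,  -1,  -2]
No

AᵀA = 
  [ 49, -19, -14]
  [-19,  11,   4]
  [-14,   4,   6]
≠ I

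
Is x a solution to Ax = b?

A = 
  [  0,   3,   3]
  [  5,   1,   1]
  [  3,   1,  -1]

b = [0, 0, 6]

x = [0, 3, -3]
Yes

Ax = [0, 0, 6] = b ✓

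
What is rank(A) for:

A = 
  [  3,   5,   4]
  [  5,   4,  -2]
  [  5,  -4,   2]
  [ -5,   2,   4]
rank(A) = 3

Row reduce:
R2 → R2 - (5/3)·R1
R3 → R3 - (5/3)·R1
R4 → R4 + (5/3)·R1
R3 → R3 - (37/13)·R2
R4 → R4 + (31/13)·R2
R4 → R4 + (1/2)·R3
REF = 
  [    3,     5,     4]
  [    0, -13/3, -26/3]
  [    0,     0,    20]
  [    0,     0,     0]
Pivot columns: 1, 2, 3 → 3 pivots.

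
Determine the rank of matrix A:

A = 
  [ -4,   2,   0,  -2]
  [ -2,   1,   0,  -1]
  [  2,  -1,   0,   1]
rank(A) = 1

Row reduce:
R2 → R2 - (1/2)·R1
R3 → R3 + (1/2)·R1
REF = 
  [ -4,   2,   0,  -2]
  [  0,   0,   0,   0]
  [  0,   0,   0,   0]
Pivot columns: 1 → 1 pivot.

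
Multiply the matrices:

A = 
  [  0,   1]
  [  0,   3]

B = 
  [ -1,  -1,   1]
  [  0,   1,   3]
A is 2×2 and B is 2×3, so AB is 2×3. Each entry is (row of A)·(column of B):
AB[1,1] = (0)(-1) + (1)(0) = 0
AB[1,2] = (0)(-1) + (1)(1) = 1
AB[1,3] = (0)(1) + (1)(3) = 3
AB[2,1] = (0)(-1) + (3)(0) = 0
AB[2,2] = (0)(-1) + (3)(1) = 3
AB[2,3] = (0)(1) + (3)(3) = 9

AB = 
  [  0,   1,   3]
  [  0,   3,   9]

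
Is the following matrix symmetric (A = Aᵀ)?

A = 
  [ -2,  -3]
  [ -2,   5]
No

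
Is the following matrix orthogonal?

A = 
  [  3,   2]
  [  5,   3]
No

AᵀA = 
  [ 34,  21]
  [ 21,  13]
≠ I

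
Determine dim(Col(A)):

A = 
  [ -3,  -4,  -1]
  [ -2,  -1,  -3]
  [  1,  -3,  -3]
dim(Col(A)) = 3

Row reduce:
R2 → R2 - (2/3)·R1
R3 → R3 + (1/3)·R1
R3 → R3 + (13/5)·R2
REF = 
  [   -3,    -4,    -1]
  [    0,   5/3,  -7/3]
  [    0,     0, -47/5]
Pivot columns: 1, 2, 3 → 3 pivots.
dim(Col(A)) = number of pivot columns = 3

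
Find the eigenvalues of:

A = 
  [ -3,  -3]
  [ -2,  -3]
tr(A) = -6, det(A) = 3
Characteristic polynomial: λ² - tr(A)λ + det(A) = λ² + 6λ + 3
λ² + 6λ + 3 = 0  ⇒  λ = (-6 ± √((6)² - 4·(3)))/2 = (-6 ± √(24))/2
  = -3 + √6,  -3 - √6

λ = -3 + √6, -3 - √6  (≈ -0.5505, -5.449)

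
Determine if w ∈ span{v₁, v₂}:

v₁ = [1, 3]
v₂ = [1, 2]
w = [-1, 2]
Yes

Form the augmented matrix and row-reduce:
[v₁|v₂|w] = 
  [  1,   1,  -1]
  [  3,   2,   2]
R2 → R2 - (3)·R1
REF = 
  [  1,   1,  -1]
  [  0,  -1,   5]

No row of the form [0 0 | nonzero], so the system is consistent. Back-substitution gives c₁ = 4, c₂ = -5: w = (4)·v₁ + (-5)·v₂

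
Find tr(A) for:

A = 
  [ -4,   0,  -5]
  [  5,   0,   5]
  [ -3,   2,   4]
0

tr(A) = -4 + 0 + 4 = 0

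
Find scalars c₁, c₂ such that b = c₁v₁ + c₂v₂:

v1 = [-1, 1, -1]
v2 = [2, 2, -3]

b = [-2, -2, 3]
c1 = 0, c2 = -1

b = 0·v1 + -1·v2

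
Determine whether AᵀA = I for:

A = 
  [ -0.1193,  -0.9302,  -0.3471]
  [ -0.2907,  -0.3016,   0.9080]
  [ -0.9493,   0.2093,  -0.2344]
Yes

AᵀA = 
  [  0.9999,   0,   0]
  [  0,   1,   0]
  [  0,   0,   0.9999]
≈ I (equal to I up to the 4-dp rounding of the entries)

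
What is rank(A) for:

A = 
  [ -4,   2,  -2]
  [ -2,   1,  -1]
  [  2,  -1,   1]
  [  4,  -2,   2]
Row reduce:
R2 → R2 - (1/2)·R1
R3 → R3 + (1/2)·R1
R4 → R4 + (1)·R1
REF = 
  [ -4,   2,  -2]
  [  0,   0,   0]
  [  0,   0,   0]
  [  0,   0,   0]
Pivot columns: 1 → 1 pivot.

rank(A) = 1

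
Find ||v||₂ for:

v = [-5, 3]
5.831

||v||₂ = √((-5)² + (3)²) = √34 = 5.831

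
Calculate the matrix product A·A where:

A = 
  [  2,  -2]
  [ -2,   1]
A² = A·A:
A²[1,1] = (2)(2) + (-2)(-2) = 8
A²[1,2] = (2)(-2) + (-2)(1) = -6
A²[2,1] = (-2)(2) + (1)(-2) = -6
A²[2,2] = (-2)(-2) + (1)(1) = 5
A² = 
  [  8,  -6]
  [ -6,   5]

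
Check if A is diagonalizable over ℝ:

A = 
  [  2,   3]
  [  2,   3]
Yes

tr(A) = 5, det(A) = 0
Characteristic polynomial: λ² - tr(A)λ + det(A) = λ² - 5λ
λ² - 5λ = λ(λ - 5)
Eigenvalues: 5, 0
λ=0: alg. mult. = 1, geom. mult. = 2 - rank(A - (0)I) = 2 - 1 = 1
λ=5: alg. mult. = 1, geom. mult. = 2 - rank(A - (5)I) = 2 - 1 = 1
Sum of geometric multiplicities equals n, so A has n independent eigenvectors.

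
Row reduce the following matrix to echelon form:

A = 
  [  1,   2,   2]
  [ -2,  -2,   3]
Row operations:
R2 → R2 + (2)·R1

Resulting echelon form:
REF = 
  [  1,   2,   2]
  [  0,   2,   7]

Rank = 2 (number of non-zero pivot rows).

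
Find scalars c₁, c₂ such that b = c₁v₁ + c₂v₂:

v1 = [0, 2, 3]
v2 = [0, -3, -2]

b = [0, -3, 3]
c1 = 3, c2 = 3

b = 3·v1 + 3·v2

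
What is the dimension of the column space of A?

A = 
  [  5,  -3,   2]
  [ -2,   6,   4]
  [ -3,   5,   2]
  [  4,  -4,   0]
Row reduce:
R2 → R2 + (2/5)·R1
R3 → R3 + (3/5)·R1
R4 → R4 - (4/5)·R1
R3 → R3 - (2/3)·R2
R4 → R4 + (1/3)·R2
REF = 
  [   5,   -3,    2]
  [   0, 24/5, 24/5]
  [   0,    0,    0]
  [   0,    0,    0]
Pivot columns: 1, 2 → 2 pivots.
dim(Col(A)) = number of pivot columns = 2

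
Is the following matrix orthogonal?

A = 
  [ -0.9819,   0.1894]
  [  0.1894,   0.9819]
Yes

AᵀA = 
  [  1,   0]
  [  0,   1]
≈ I (equal to I up to the 4-dp rounding of the entries)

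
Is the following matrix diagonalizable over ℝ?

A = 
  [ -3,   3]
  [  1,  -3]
Yes

tr(A) = -6, det(A) = 6
Characteristic polynomial: λ² - tr(A)λ + det(A) = λ² + 6λ + 6
λ² + 6λ + 6 = 0  ⇒  λ = (-6 ± √((6)² - 4·(6)))/2 = (-6 ± √(12))/2
  = -3 + √3,  -3 - √3
Eigenvalues: -3 + √3, -3 - √3  (≈ -1.268, -4.732)
The two irrational eigenvalues are distinct (simple), so each has alg. mult. = geom. mult. = 1.
Sum of geometric multiplicities equals n, so A has n independent eigenvectors.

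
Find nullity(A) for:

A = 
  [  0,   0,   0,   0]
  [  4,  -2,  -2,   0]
nullity(A) = 3

Row reduce:
Swap R1 ↔ R2
REF = 
  [  4,  -2,  -2,   0]
  [  0,   0,   0,   0]
Pivot columns: 1 → 1 pivot.
rank(A) = 1, so nullity(A) = 4 - 1 = 3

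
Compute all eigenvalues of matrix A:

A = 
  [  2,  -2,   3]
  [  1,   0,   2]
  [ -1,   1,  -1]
λ = 1, i, -i  (≈ 1, 0 + 1i, 0 - 1i)

Characteristic polynomial: det(λI - A) = λ³ - λ² + λ - 1
Testing integer divisors of the constant term: p(1) = 0, so (λ - 1) is a factor:
p(λ) = (λ - 1)(λ² + 1)
λ² + 1 = 0  ⇒  λ = (0 ± √((0)² - 4·(1)))/2 = (0 ± √(-4))/2
  = i,  -i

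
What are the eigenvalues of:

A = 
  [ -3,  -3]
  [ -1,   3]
tr(A) = 0, det(A) = -12
Characteristic polynomial: λ² - tr(A)λ + det(A) = λ² - 12
λ² - 12 = 0  ⇒  λ = (0 ± √((0)² - 4·(-12)))/2 = (0 ± √(48))/2
  = 2√3,  -2√3

λ = 2√3, -2√3  (≈ 3.464, -3.464)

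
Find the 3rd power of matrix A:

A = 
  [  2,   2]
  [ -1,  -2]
A² = A·A:
A²[1,1] = (2)(2) + (2)(-1) = 2
A²[1,2] = (2)(2) + (2)(-2) = 0
A²[2,1] = (-1)(2) + (-2)(-1) = 0
A²[2,2] = (-1)(2) + (-2)(-2) = 2
A² = 
  [  2,   0]
  [  0,   2]

A^3 = A^2·A:
A^3[1,1] = (2)(2) + (0)(-1) = 4
A^3[1,2] = (2)(2) + (0)(-2) = 4
A^3[2,1] = (0)(2) + (2)(-1) = -2
A^3[2,2] = (0)(2) + (2)(-2) = -4
A^3 = 
  [  4,   4]
  [ -2,  -4]

Therefore
A^3 = 
  [  4,   4]
  [ -2,  -4]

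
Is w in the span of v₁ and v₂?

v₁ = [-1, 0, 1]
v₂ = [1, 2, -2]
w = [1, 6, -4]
Yes

Form the augmented matrix and row-reduce:
[v₁|v₂|w] = 
  [ -1,   1,   1]
  [  0,   2,   6]
  [  1,  -2,  -4]
R3 → R3 + (1)·R1
R3 → R3 + (1/2)·R2
REF = 
  [ -1,   1,   1]
  [  0,   2,   6]
  [  0,   0,   0]

No row of the form [0 0 | nonzero], so the system is consistent. Back-substitution gives c₁ = 2, c₂ = 3: w = (2)·v₁ + (3)·v₂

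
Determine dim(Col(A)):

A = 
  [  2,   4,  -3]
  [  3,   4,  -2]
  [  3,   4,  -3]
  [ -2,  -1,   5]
dim(Col(A)) = 3

Row reduce:
R2 → R2 - (3/2)·R1
R3 → R3 - (3/2)·R1
R4 → R4 + (1)·R1
R3 → R3 - (1)·R2
R4 → R4 + (3/2)·R2
R4 → R4 + (23/4)·R3
REF = 
  [  2,   4,  -3]
  [  0,  -2, 5/2]
  [  0,   0,  -1]
  [  0,   0,   0]
Pivot columns: 1, 2, 3 → 3 pivots.
dim(Col(A)) = number of pivot columns = 3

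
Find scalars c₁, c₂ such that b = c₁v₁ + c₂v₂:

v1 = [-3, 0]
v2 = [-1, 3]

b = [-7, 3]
c1 = 2, c2 = 1

b = 2·v1 + 1·v2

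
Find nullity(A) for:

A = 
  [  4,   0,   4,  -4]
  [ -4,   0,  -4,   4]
nullity(A) = 3

Row reduce:
R2 → R2 + (1)·R1
REF = 
  [  4,   0,   4,  -4]
  [  0,   0,   0,   0]
Pivot columns: 1 → 1 pivot.
rank(A) = 1, so nullity(A) = 4 - 1 = 3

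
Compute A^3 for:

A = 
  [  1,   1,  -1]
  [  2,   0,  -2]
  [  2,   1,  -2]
A² = A·A:
A²[1,1] = (1)(1) + (1)(2) + (-1)(2) = 1
A²[1,2] = (1)(1) + (1)(0) + (-1)(1) = 0
A²[1,3] = (1)(-1) + (1)(-2) + (-1)(-2) = -1
A²[2,1] = (2)(1) + (0)(2) + (-2)(2) = -2
A²[2,2] = (2)(1) + (0)(0) + (-2)(1) = 0
A²[2,3] = (2)(-1) + (0)(-2) + (-2)(-2) = 2
A²[3,1] = (2)(1) + (1)(2) + (-2)(2) = 0
A²[3,2] = (2)(1) + (1)(0) + (-2)(1) = 0
A²[3,3] = (2)(-1) + (1)(-2) + (-2)(-2) = 0
A² = 
  [  1,   0,  -1]
  [ -2,   0,   2]
  [  0,   0,   0]

A^3 = A^2·A:
A^3[1,1] = (1)(1) + (0)(2) + (-1)(2) = -1
A^3[1,2] = (1)(1) + (0)(0) + (-1)(1) = 0
A^3[1,3] = (1)(-1) + (0)(-2) + (-1)(-2) = 1
A^3[2,1] = (-2)(1) + (0)(2) + (2)(2) = 2
A^3[2,2] = (-2)(1) + (0)(0) + (2)(1) = 0
A^3[2,3] = (-2)(-1) + (0)(-2) + (2)(-2) = -2
A^3[3,1] = (0)(1) + (0)(2) + (0)(2) = 0
A^3[3,2] = (0)(1) + (0)(0) + (0)(1) = 0
A^3[3,3] = (0)(-1) + (0)(-2) + (0)(-2) = 0
A^3 = 
  [ -1,   0,   1]
  [  2,   0,  -2]
  [  0,   0,   0]

Therefore
A^3 = 
  [ -1,   0,   1]
  [  2,   0,  -2]
  [  0,   0,   0]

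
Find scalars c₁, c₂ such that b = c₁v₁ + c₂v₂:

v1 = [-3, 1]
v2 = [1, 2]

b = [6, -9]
c1 = -3, c2 = -3

b = -3·v1 + -3·v2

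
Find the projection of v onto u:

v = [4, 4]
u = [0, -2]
v·u = (4)(0) + (4)(-2) = -8
u·u = (0)² + (-2)² = 4
proj_u(v) = (v·u / u·u) × u = (-8/4) × u = (-2) × u

proj_u(v) = [0, 4]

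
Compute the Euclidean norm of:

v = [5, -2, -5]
7.348

||v||₂ = √((5)² + (-2)² + (-5)²) = √54 = 7.348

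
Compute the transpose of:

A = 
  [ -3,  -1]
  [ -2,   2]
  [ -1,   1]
Aᵀ = 
  [ -3,  -2,  -1]
  [ -1,   2,   1]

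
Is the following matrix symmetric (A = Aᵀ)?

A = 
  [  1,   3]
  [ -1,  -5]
No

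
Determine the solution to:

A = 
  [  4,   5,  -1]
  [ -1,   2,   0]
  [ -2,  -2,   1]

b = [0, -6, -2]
Row reduce the augmented matrix [A|b]:
R2 → R2 + (1/4)·R1
R3 → R3 + (1/2)·R1
R3 → R3 - (2/13)·R2
REF = 
  [     4,      5,     -1,      0]
  [     0,   13/4,   -1/4,     -6]
  [     0,      0,   7/13, -14/13]

Back-substitution:
x₃ = (-14/13) / (7/13) = -2
x₂ = (-6 - (-1/4)(-2)) / (13/4) = -2
x₁ = (0 - (5)(-2) - (-1)(-2)) / 4 = 2

x = [2, -2, -2]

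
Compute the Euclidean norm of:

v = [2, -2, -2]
3.464

||v||₂ = √((2)² + (-2)² + (-2)²) = √12 = 3.464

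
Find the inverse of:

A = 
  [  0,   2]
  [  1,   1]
det(A) = (0)(1) - (2)(1) = -2
For a 2×2 matrix, A⁻¹ = (1/det(A)) · [[d, -b], [-c, a]]
    = (-1/2) · [[1, -2], [-1, 0]]

A⁻¹ = 
  [-1/2,    1]
  [ 1/2,    0]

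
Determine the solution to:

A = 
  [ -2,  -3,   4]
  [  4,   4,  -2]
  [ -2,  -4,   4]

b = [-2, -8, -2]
Row reduce the augmented matrix [A|b]:
R2 → R2 + (2)·R1
R3 → R3 - (1)·R1
R3 → R3 - (1/2)·R2
REF = 
  [ -2,  -3,   4,  -2]
  [  0,  -2,   6, -12]
  [  0,   0,  -3,   6]

Back-substitution:
x₃ = 6 / (-3) = -2
x₂ = (-12 - (6)(-2)) / (-2) = 0
x₁ = (-2 - (-3)(0) - (4)(-2)) / (-2) = -3

x = [-3, 0, -2]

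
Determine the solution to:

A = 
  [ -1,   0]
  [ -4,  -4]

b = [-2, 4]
x = [2, -3]

Row reduce the augmented matrix [A|b]:
R2 → R2 - (4)·R1
REF = 
  [ -1,   0,  -2]
  [  0,  -4,  12]

Back-substitution:
x₂ = 12 / (-4) = -3
x₁ = (-2 - (0)(-3)) / (-1) = 2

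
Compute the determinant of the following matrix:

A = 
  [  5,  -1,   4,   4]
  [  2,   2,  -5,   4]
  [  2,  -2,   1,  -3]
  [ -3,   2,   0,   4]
-75

Cofactor expansion along row 1: det(A) = a₁₁M₁₁ - a₁₂M₁₂ + a₁₃M₁₃ - a₁₄M₁₄

M₁₁ = det[[2, -5, 4]; [-2, 1, -3]; [2, 0, 4]]
  = (2)·((1)(4) - (-3)(0)) - (-5)·((-2)(4) - (-3)(2)) + (4)·((-2)(0) - (1)(2))
  = (2)(4) - (-5)(-2) + (4)(-2)
  = -10
M₁₂ = det[[2, -5, 4]; [2, 1, -3]; [-3, 0, 4]]
  = (2)·((1)(4) - (-3)(0)) - (-5)·((2)(4) - (-3)(-3)) + (4)·((2)(0) - (1)(-3))
  = (2)(4) - (-5)(-1) + (4)(3)
  = 15
M₁₃ = det[[2, 2, 4]; [2, -2, -3]; [-3, 2, 4]]
  = (2)·((-2)(4) - (-3)(2)) - (2)·((2)(4) - (-3)(-3)) + (4)·((2)(2) - (-2)(-3))
  = (2)(-2) - (2)(-1) + (4)(-2)
  = -10
M₁₄ = det[[2, 2, -5]; [2, -2, 1]; [-3, 2, 0]]
  = (2)·((-2)(0) - (1)(2)) - (2)·((2)(0) - (1)(-3)) + (-5)·((2)(2) - (-2)(-3))
  = (2)(-2) - (2)(3) + (-5)(-2)
  = 0

det(A) = (5)(-10) - (-1)(15) + (4)(-10) - (4)(0) = -75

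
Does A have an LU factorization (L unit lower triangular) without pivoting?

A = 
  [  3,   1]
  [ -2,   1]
Yes.
A[1,1] = 3 ≠ 0, so Gaussian elimination proceeds without a row swap: multiplier ℓ₂₁ = (-2)/(3) = -2/3, and U[2,2] = 1 - (-2/3)(1) = 5/3.
L = 
  [   1,    0]
  [-2/3,    1]
U = 
  [  3,   1]
  [  0, 5/3]
Check row 2 of LU: [(-2/3)(3), (-2/3)(1) + (5/3)] = [-2, 1] = row 2 of A ✓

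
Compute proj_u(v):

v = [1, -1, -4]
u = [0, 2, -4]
proj_u(v) = [0, 7/5, -14/5]

v·u = (1)(0) + (-1)(2) + (-4)(-4) = 14
u·u = (0)² + (2)² + (-4)² = 20
proj_u(v) = (v·u / u·u) × u = (14/20) × u = (7/10) × u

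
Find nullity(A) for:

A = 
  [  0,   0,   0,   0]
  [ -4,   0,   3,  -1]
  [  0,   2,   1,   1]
nullity(A) = 2

Row reduce:
Swap R1 ↔ R2
Swap R2 ↔ R3
REF = 
  [ -4,   0,   3,  -1]
  [  0,   2,   1,   1]
  [  0,   0,   0,   0]
Pivot columns: 1, 2 → 2 pivots.
rank(A) = 2, so nullity(A) = 4 - 2 = 2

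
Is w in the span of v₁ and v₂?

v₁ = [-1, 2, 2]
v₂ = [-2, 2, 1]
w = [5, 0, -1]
No

Form the augmented matrix and row-reduce:
[v₁|v₂|w] = 
  [ -1,  -2,   5]
  [  2,   2,   0]
  [  2,   1,  -1]
R2 → R2 + (2)·R1
R3 → R3 + (2)·R1
R3 → R3 - (3/2)·R2
REF = 
  [ -1,  -2,   5]
  [  0,  -2,  10]
  [  0,   0,  -6]

Row 3 reads [0 0 | -6], i.e. 0 = -6, so the system is inconsistent and w ∉ span{v₁, v₂}.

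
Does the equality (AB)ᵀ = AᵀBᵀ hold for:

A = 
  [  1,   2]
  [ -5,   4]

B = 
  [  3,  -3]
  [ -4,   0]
No

(AB)ᵀ = 
  [ -5, -31]
  [ -3,  15]

AᵀBᵀ = 
  [ 18,  -4]
  [ -6,  -8]

The two matrices differ, so (AB)ᵀ ≠ AᵀBᵀ in general. The correct identity is (AB)ᵀ = BᵀAᵀ.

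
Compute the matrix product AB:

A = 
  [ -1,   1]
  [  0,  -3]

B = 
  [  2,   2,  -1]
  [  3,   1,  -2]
A is 2×2 and B is 2×3, so AB is 2×3. Each entry is (row of A)·(column of B):
AB[1,1] = (-1)(2) + (1)(3) = 1
AB[1,2] = (-1)(2) + (1)(1) = -1
AB[1,3] = (-1)(-1) + (1)(-2) = -1
AB[2,1] = (0)(2) + (-3)(3) = -9
AB[2,2] = (0)(2) + (-3)(1) = -3
AB[2,3] = (0)(-1) + (-3)(-2) = 6

AB = 
  [  1,  -1,  -1]
  [ -9,  -3,   6]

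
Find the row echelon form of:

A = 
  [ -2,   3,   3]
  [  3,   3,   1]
Row operations:
R2 → R2 + (3/2)·R1

Resulting echelon form:
REF = 
  [  -2,    3,    3]
  [   0, 15/2, 11/2]

Rank = 2 (number of non-zero pivot rows).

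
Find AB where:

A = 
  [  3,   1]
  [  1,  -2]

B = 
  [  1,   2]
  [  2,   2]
AB = 
  [  5,   8]
  [ -3,  -2]

A is 2×2 and B is 2×2, so AB is 2×2. Each entry is (row of A)·(column of B):
AB[1,1] = (3)(1) + (1)(2) = 5
AB[1,2] = (3)(2) + (1)(2) = 8
AB[2,1] = (1)(1) + (-2)(2) = -3
AB[2,2] = (1)(2) + (-2)(2) = -2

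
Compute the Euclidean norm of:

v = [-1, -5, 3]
5.916

||v||₂ = √((-1)² + (-5)² + (3)²) = √35 = 5.916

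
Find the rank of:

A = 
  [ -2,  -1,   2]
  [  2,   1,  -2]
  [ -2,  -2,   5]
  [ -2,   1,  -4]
Row reduce:
R2 → R2 + (1)·R1
R3 → R3 - (1)·R1
R4 → R4 - (1)·R1
Swap R2 ↔ R3
R4 → R4 + (2)·R2
REF = 
  [ -2,  -1,   2]
  [  0,  -1,   3]
  [  0,   0,   0]
  [  0,   0,   0]
Pivot columns: 1, 2 → 2 pivots.

rank(A) = 2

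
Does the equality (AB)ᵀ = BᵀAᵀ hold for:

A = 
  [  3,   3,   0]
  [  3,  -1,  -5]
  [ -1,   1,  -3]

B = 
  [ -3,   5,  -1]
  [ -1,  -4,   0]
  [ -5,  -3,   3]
Yes

(AB)ᵀ = 
  [-12,  17,  17]
  [  3,  34,   0]
  [ -3, -18,  -8]

BᵀAᵀ = 
  [-12,  17,  17]
  [  3,  34,   0]
  [ -3, -18,  -8]

Both sides are equal — this is the standard identity (AB)ᵀ = BᵀAᵀ, which holds for all A, B.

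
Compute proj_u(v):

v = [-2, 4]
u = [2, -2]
v·u = (-2)(2) + (4)(-2) = -12
u·u = (2)² + (-2)² = 8
proj_u(v) = (v·u / u·u) × u = (-12/8) × u = (-3/2) × u

proj_u(v) = [-3, 3]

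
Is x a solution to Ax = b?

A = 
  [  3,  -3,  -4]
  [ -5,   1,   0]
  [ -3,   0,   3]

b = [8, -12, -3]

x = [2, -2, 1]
Yes

Ax = [8, -12, -3] = b ✓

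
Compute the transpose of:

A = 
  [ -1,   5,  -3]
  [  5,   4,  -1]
Aᵀ = 
  [ -1,   5]
  [  5,   4]
  [ -3,  -1]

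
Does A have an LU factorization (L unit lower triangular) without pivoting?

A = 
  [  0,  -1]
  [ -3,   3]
No.
A[1,1] = 0 but A[2,1] = -3 ≠ 0. Any LU with L unit lower triangular has (LU)[1,1] = U[1,1] and (LU)[2,1] = L[2,1]·U[1,1]; matching A forces U[1,1] = 0, which then forces (LU)[2,1] = 0 ≠ -3. A row swap (pivoting) is required.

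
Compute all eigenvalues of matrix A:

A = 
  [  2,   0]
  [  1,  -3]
λ = 2, -3

tr(A) = -1, det(A) = -6
Characteristic polynomial: λ² - tr(A)λ + det(A) = λ² + λ - 6
λ² + λ - 6 = (λ + 3)(λ - 2)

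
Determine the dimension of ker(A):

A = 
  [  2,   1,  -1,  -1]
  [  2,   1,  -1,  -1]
nullity(A) = 3

Row reduce:
R2 → R2 - (1)·R1
REF = 
  [  2,   1,  -1,  -1]
  [  0,   0,   0,   0]
Pivot columns: 1 → 1 pivot.
rank(A) = 1, so nullity(A) = 4 - 1 = 3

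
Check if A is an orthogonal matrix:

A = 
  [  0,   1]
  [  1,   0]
Yes

AᵀA = 
  [  1,   0]
  [  0,   1]
= I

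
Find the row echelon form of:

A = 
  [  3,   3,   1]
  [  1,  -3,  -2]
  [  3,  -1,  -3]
Row operations:
R2 → R2 - (1/3)·R1
R3 → R3 - (1)·R1
R3 → R3 - (1)·R2

Resulting echelon form:
REF = 
  [   3,    3,    1]
  [   0,   -4, -7/3]
  [   0,    0, -5/3]

Rank = 3 (number of non-zero pivot rows).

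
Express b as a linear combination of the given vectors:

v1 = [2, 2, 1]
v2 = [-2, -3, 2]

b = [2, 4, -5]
c1 = -1, c2 = -2

b = -1·v1 + -2·v2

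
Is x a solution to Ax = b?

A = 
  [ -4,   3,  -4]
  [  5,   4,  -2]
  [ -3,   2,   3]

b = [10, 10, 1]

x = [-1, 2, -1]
No

Ax = [14, 5, 4] ≠ b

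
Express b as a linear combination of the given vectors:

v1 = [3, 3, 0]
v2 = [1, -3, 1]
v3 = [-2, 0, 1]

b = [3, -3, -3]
c1 = -1, c2 = 0, c3 = -3

b = -1·v1 + 0·v2 + -3·v3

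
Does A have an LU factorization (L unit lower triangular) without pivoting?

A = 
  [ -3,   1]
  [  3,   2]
Yes.
A[1,1] = -3 ≠ 0, so Gaussian elimination proceeds without a row swap: multiplier ℓ₂₁ = (3)/(-3) = -1, and U[2,2] = 2 - (-1)(1) = 3.
L = 
  [  1,   0]
  [ -1,   1]
U = 
  [ -3,   1]
  [  0,   3]
Check row 2 of LU: [(-1)(-3), (-1)(1) + 3] = [3, 2] = row 2 of A ✓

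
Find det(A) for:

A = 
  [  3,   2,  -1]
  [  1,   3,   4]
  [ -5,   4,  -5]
-142

Cofactor expansion along row 1:
det(A) = (3)·((3)(-5) - (4)(4)) - (2)·((1)(-5) - (4)(-5)) + (-1)·((1)(4) - (3)(-5))
  = (3)(-31) - (2)(15) + (-1)(19)
  = -142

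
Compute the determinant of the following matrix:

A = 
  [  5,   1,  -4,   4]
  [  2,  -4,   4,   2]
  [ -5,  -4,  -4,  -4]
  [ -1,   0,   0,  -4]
-824

Cofactor expansion along row 1: det(A) = a₁₁M₁₁ - a₁₂M₁₂ + a₁₃M₁₃ - a₁₄M₁₄

M₁₁ = det[[-4, 4, 2]; [-4, -4, -4]; [0, 0, -4]]
  = (-4)·((-4)(-4) - (-4)(0)) - (4)·((-4)(-4) - (-4)(0)) + (2)·((-4)(0) - (-4)(0))
  = (-4)(16) - (4)(16) + (2)(0)
  = -128
M₁₂ = det[[2, 4, 2]; [-5, -4, -4]; [-1, 0, -4]]
  = (2)·((-4)(-4) - (-4)(0)) - (4)·((-5)(-4) - (-4)(-1)) + (2)·((-5)(0) - (-4)(-1))
  = (2)(16) - (4)(16) + (2)(-4)
  = -40
M₁₃ = det[[2, -4, 2]; [-5, -4, -4]; [-1, 0, -4]]
  = (2)·((-4)(-4) - (-4)(0)) - (-4)·((-5)(-4) - (-4)(-1)) + (2)·((-5)(0) - (-4)(-1))
  = (2)(16) - (-4)(16) + (2)(-4)
  = 88
M₁₄ = det[[2, -4, 4]; [-5, -4, -4]; [-1, 0, 0]]
  = (2)·((-4)(0) - (-4)(0)) - (-4)·((-5)(0) - (-4)(-1)) + (4)·((-5)(0) - (-4)(-1))
  = (2)(0) - (-4)(-4) + (4)(-4)
  = -32

det(A) = (5)(-128) - (1)(-40) + (-4)(88) - (4)(-32) = -824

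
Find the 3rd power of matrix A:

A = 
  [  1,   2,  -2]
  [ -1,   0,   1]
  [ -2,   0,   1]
A^3 = 
  [  5,   6,  -6]
  [ -7,  -6,   7]
  [-10,  -8,   9]

A² = A·A:
A²[1,1] = (1)(1) + (2)(-1) + (-2)(-2) = 3
A²[1,2] = (1)(2) + (2)(0) + (-2)(0) = 2
A²[1,3] = (1)(-2) + (2)(1) + (-2)(1) = -2
A²[2,1] = (-1)(1) + (0)(-1) + (1)(-2) = -3
A²[2,2] = (-1)(2) + (0)(0) + (1)(0) = -2
A²[2,3] = (-1)(-2) + (0)(1) + (1)(1) = 3
A²[3,1] = (-2)(1) + (0)(-1) + (1)(-2) = -4
A²[3,2] = (-2)(2) + (0)(0) + (1)(0) = -4
A²[3,3] = (-2)(-2) + (0)(1) + (1)(1) = 5
A² = 
  [  3,   2,  -2]
  [ -3,  -2,   3]
  [ -4,  -4,   5]

A^3 = A^2·A:
A^3[1,1] = (3)(1) + (2)(-1) + (-2)(-2) = 5
A^3[1,2] = (3)(2) + (2)(0) + (-2)(0) = 6
A^3[1,3] = (3)(-2) + (2)(1) + (-2)(1) = -6
A^3[2,1] = (-3)(1) + (-2)(-1) + (3)(-2) = -7
A^3[2,2] = (-3)(2) + (-2)(0) + (3)(0) = -6
A^3[2,3] = (-3)(-2) + (-2)(1) + (3)(1) = 7
A^3[3,1] = (-4)(1) + (-4)(-1) + (5)(-2) = -10
A^3[3,2] = (-4)(2) + (-4)(0) + (5)(0) = -8
A^3[3,3] = (-4)(-2) + (-4)(1) + (5)(1) = 9
A^3 = 
  [  5,   6,  -6]
  [ -7,  -6,   7]
  [-10,  -8,   9]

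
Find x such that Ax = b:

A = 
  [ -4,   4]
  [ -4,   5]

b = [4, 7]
x = [2, 3]

Row reduce the augmented matrix [A|b]:
R2 → R2 - (1)·R1
REF = 
  [ -4,   4,   4]
  [  0,   1,   3]

Back-substitution:
x₂ = 3 / 1 = 3
x₁ = (4 - (4)(3)) / (-4) = 2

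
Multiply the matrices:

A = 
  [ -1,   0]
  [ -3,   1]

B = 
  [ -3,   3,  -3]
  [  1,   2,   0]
A is 2×2 and B is 2×3, so AB is 2×3. Each entry is (row of A)·(column of B):
AB[1,1] = (-1)(-3) + (0)(1) = 3
AB[1,2] = (-1)(3) + (0)(2) = -3
AB[1,3] = (-1)(-3) + (0)(0) = 3
AB[2,1] = (-3)(-3) + (1)(1) = 10
AB[2,2] = (-3)(3) + (1)(2) = -7
AB[2,3] = (-3)(-3) + (1)(0) = 9

AB = 
  [  3,  -3,   3]
  [ 10,  -7,   9]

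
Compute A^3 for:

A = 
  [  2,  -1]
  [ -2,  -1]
A² = A·A:
A²[1,1] = (2)(2) + (-1)(-2) = 6
A²[1,2] = (2)(-1) + (-1)(-1) = -1
A²[2,1] = (-2)(2) + (-1)(-2) = -2
A²[2,2] = (-2)(-1) + (-1)(-1) = 3
A² = 
  [  6,  -1]
  [ -2,   3]

A^3 = A^2·A:
A^3[1,1] = (6)(2) + (-1)(-2) = 14
A^3[1,2] = (6)(-1) + (-1)(-1) = -5
A^3[2,1] = (-2)(2) + (3)(-2) = -10
A^3[2,2] = (-2)(-1) + (3)(-1) = -1
A^3 = 
  [ 14,  -5]
  [-10,  -1]

Therefore
A^3 = 
  [ 14,  -5]
  [-10,  -1]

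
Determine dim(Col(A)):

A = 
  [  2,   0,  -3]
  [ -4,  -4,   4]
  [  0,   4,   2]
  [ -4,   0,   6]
Row reduce:
R2 → R2 + (2)·R1
R4 → R4 + (2)·R1
R3 → R3 + (1)·R2
REF = 
  [  2,   0,  -3]
  [  0,  -4,  -2]
  [  0,   0,   0]
  [  0,   0,   0]
Pivot columns: 1, 2 → 2 pivots.
dim(Col(A)) = number of pivot columns = 2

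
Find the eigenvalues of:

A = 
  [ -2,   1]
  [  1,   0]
λ = -1 + √2, -1 - √2  (≈ 0.4142, -2.414)

tr(A) = -2, det(A) = -1
Characteristic polynomial: λ² - tr(A)λ + det(A) = λ² + 2λ - 1
λ² + 2λ - 1 = 0  ⇒  λ = (-2 ± √((2)² - 4·(-1)))/2 = (-2 ± √(8))/2
  = -1 + √2,  -1 - √2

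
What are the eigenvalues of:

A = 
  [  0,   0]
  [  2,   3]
λ = 3, 0

tr(A) = 3, det(A) = 0
Characteristic polynomial: λ² - tr(A)λ + det(A) = λ² - 3λ
λ² - 3λ = λ(λ - 3)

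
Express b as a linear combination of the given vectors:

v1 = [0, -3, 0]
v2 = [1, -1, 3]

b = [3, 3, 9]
c1 = -2, c2 = 3

b = -2·v1 + 3·v2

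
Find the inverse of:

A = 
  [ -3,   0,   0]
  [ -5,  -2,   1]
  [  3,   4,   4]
det(A) = (-3)·((-2)(4) - (1)(4)) - (0)·((-5)(4) - (1)(3)) + (0)·((-5)(4) - (-2)(3))
  = (-3)(-12) - (0)(-23) + (0)(-14)
  = 36
det(A) = 36 ≠ 0, so A is invertible.

Cofactors Cᵢⱼ = (-1)ⁱ⁺ʲ·Mᵢⱼ:
C = 
  [-12,  23, -14]
  [  0, -12,  12]
  [  0,   3,   6]

adj(A) = Cᵀ:
adj(A) = 
  [-12,   0,   0]
  [ 23, -12,   3]
  [-14,  12,   6]

A⁻¹ = (1/36) · adj(A):
A⁻¹ = 
  [ -1/3,     0,     0]
  [23/36,  -1/3,  1/12]
  [-7/18,   1/3,   1/6]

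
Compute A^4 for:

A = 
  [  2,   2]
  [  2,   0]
A^4 = 
  [ 80,  48]
  [ 48,  32]

A² = A·A:
A²[1,1] = (2)(2) + (2)(2) = 8
A²[1,2] = (2)(2) + (2)(0) = 4
A²[2,1] = (2)(2) + (0)(2) = 4
A²[2,2] = (2)(2) + (0)(0) = 4
A² = 
  [  8,   4]
  [  4,   4]

A^3 = A^2·A:
A^3[1,1] = (8)(2) + (4)(2) = 24
A^3[1,2] = (8)(2) + (4)(0) = 16
A^3[2,1] = (4)(2) + (4)(2) = 16
A^3[2,2] = (4)(2) + (4)(0) = 8
A^3 = 
  [ 24,  16]
  [ 16,   8]

A^4 = A^3·A:
A^4[1,1] = (24)(2) + (16)(2) = 80
A^4[1,2] = (24)(2) + (16)(0) = 48
A^4[2,1] = (16)(2) + (8)(2) = 48
A^4[2,2] = (16)(2) + (8)(0) = 32
A^4 = 
  [ 80,  48]
  [ 48,  32]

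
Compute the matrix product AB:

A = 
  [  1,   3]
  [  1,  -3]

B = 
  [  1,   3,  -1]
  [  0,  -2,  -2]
A is 2×2 and B is 2×3, so AB is 2×3. Each entry is (row of A)·(column of B):
AB[1,1] = (1)(1) + (3)(0) = 1
AB[1,2] = (1)(3) + (3)(-2) = -3
AB[1,3] = (1)(-1) + (3)(-2) = -7
AB[2,1] = (1)(1) + (-3)(0) = 1
AB[2,2] = (1)(3) + (-3)(-2) = 9
AB[2,3] = (1)(-1) + (-3)(-2) = 5

AB = 
  [  1,  -3,  -7]
  [  1,   9,   5]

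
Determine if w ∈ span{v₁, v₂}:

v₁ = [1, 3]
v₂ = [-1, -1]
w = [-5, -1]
Yes

Form the augmented matrix and row-reduce:
[v₁|v₂|w] = 
  [  1,  -1,  -5]
  [  3,  -1,  -1]
R2 → R2 - (3)·R1
REF = 
  [  1,  -1,  -5]
  [  0,   2,  14]

No row of the form [0 0 | nonzero], so the system is consistent. Back-substitution gives c₁ = 2, c₂ = 7: w = (2)·v₁ + (7)·v₂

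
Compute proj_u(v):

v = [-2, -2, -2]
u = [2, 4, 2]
v·u = (-2)(2) + (-2)(4) + (-2)(2) = -16
u·u = (2)² + (4)² + (2)² = 24
proj_u(v) = (v·u / u·u) × u = (-16/24) × u = (-2/3) × u

proj_u(v) = [-4/3, -8/3, -4/3]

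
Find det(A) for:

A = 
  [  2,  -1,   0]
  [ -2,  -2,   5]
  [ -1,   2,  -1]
Cofactor expansion along row 1:
det(A) = (2)·((-2)(-1) - (5)(2)) - (-1)·((-2)(-1) - (5)(-1)) + (0)·((-2)(2) - (-2)(-1))
  = (2)(-8) - (-1)(7) + (0)(-6)
  = -9

det(A) = -9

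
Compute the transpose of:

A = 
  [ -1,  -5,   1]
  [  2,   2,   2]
Aᵀ = 
  [ -1,   2]
  [ -5,   2]
  [  1,   2]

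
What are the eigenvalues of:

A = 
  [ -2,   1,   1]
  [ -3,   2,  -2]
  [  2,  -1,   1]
Characteristic polynomial: det(λI - A) = λ³ - λ² - 5λ + 2
Testing integer divisors of the constant term: p(-2) = 0, so (λ + 2) is a factor:
p(λ) = (λ + 2)(λ² - 3λ + 1)
λ² - 3λ + 1 = 0  ⇒  λ = (3 ± √((-3)² - 4·(1)))/2 = (3 ± √(5))/2
  = (3 + √5)/2,  (3 - √5)/2

λ = -2, (3 + √5)/2, (3 - √5)/2  (≈ -2, 2.618, 0.382)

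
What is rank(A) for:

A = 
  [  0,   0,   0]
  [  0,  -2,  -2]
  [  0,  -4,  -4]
rank(A) = 1

Row reduce:
Swap R1 ↔ R2
R3 → R3 - (2)·R1
REF = 
  [  0,  -2,  -2]
  [  0,   0,   0]
  [  0,   0,   0]
Pivot columns: 2 → 1 pivot.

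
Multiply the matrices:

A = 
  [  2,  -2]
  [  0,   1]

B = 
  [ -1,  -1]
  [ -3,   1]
AB = 
  [  4,  -4]
  [ -3,   1]

A is 2×2 and B is 2×2, so AB is 2×2. Each entry is (row of A)·(column of B):
AB[1,1] = (2)(-1) + (-2)(-3) = 4
AB[1,2] = (2)(-1) + (-2)(1) = -4
AB[2,1] = (0)(-1) + (1)(-3) = -3
AB[2,2] = (0)(-1) + (1)(1) = 1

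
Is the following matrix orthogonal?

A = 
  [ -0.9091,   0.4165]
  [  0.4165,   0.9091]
Yes

AᵀA = 
  [  0.9999,   0]
  [  0,   0.9999]
≈ I (equal to I up to the 4-dp rounding of the entries)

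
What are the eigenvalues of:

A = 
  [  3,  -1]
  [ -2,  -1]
λ = 1 + √6, 1 - √6  (≈ 3.449, -1.449)

tr(A) = 2, det(A) = -5
Characteristic polynomial: λ² - tr(A)λ + det(A) = λ² - 2λ - 5
λ² - 2λ - 5 = 0  ⇒  λ = (2 ± √((-2)² - 4·(-5)))/2 = (2 ± √(24))/2
  = 1 + √6,  1 - √6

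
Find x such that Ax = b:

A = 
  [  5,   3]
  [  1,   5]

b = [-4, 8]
x = [-2, 2]

Row reduce the augmented matrix [A|b]:
R2 → R2 - (1/5)·R1
REF = 
  [   5,    3,   -4]
  [   0, 22/5, 44/5]

Back-substitution:
x₂ = (44/5) / (22/5) = 2
x₁ = (-4 - (3)(2)) / 5 = -2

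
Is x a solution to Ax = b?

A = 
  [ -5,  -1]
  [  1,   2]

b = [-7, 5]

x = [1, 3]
No

Ax = [-8, 7] ≠ b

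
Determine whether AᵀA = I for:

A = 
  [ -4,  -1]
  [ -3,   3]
No

AᵀA = 
  [ 25,  -5]
  [ -5,  10]
≠ I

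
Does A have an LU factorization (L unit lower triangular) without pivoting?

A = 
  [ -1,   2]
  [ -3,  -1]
Yes.
A[1,1] = -1 ≠ 0, so Gaussian elimination proceeds without a row swap: multiplier ℓ₂₁ = (-3)/(-1) = 3, and U[2,2] = -1 - (3)(2) = -7.
L = 
  [  1,   0]
  [  3,   1]
U = 
  [ -1,   2]
  [  0,  -7]
Check row 2 of LU: [(3)(-1), (3)(2) + (-7)] = [-3, -1] = row 2 of A ✓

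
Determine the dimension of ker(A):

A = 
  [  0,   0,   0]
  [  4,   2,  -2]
nullity(A) = 2

Row reduce:
Swap R1 ↔ R2
REF = 
  [  4,   2,  -2]
  [  0,   0,   0]
Pivot columns: 1 → 1 pivot.
rank(A) = 1, so nullity(A) = 3 - 1 = 2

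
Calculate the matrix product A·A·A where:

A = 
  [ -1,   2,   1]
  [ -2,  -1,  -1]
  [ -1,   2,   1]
A^3 = 
  [ 10, -10,  -4]
  [  7,  11,   8]
  [ 10, -10,  -4]

A² = A·A:
A²[1,1] = (-1)(-1) + (2)(-2) + (1)(-1) = -4
A²[1,2] = (-1)(2) + (2)(-1) + (1)(2) = -2
A²[1,3] = (-1)(1) + (2)(-1) + (1)(1) = -2
A²[2,1] = (-2)(-1) + (-1)(-2) + (-1)(-1) = 5
A²[2,2] = (-2)(2) + (-1)(-1) + (-1)(2) = -5
A²[2,3] = (-2)(1) + (-1)(-1) + (-1)(1) = -2
A²[3,1] = (-1)(-1) + (2)(-2) + (1)(-1) = -4
A²[3,2] = (-1)(2) + (2)(-1) + (1)(2) = -2
A²[3,3] = (-1)(1) + (2)(-1) + (1)(1) = -2
A² = 
  [ -4,  -2,  -2]
  [  5,  -5,  -2]
  [ -4,  -2,  -2]

A^3 = A^2·A:
A^3[1,1] = (-4)(-1) + (-2)(-2) + (-2)(-1) = 10
A^3[1,2] = (-4)(2) + (-2)(-1) + (-2)(2) = -10
A^3[1,3] = (-4)(1) + (-2)(-1) + (-2)(1) = -4
A^3[2,1] = (5)(-1) + (-5)(-2) + (-2)(-1) = 7
A^3[2,2] = (5)(2) + (-5)(-1) + (-2)(2) = 11
A^3[2,3] = (5)(1) + (-5)(-1) + (-2)(1) = 8
A^3[3,1] = (-4)(-1) + (-2)(-2) + (-2)(-1) = 10
A^3[3,2] = (-4)(2) + (-2)(-1) + (-2)(2) = -10
A^3[3,3] = (-4)(1) + (-2)(-1) + (-2)(1) = -4
A^3 = 
  [ 10, -10,  -4]
  [  7,  11,   8]
  [ 10, -10,  -4]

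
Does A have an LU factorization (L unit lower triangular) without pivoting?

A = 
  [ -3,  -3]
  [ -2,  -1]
Yes.
A[1,1] = -3 ≠ 0, so Gaussian elimination proceeds without a row swap: multiplier ℓ₂₁ = (-2)/(-3) = 2/3, and U[2,2] = -1 - (2/3)(-3) = 1.
L = 
  [  1,   0]
  [2/3,   1]
U = 
  [ -3,  -3]
  [  0,   1]
Check row 2 of LU: [(2/3)(-3), (2/3)(-3) + 1] = [-2, -1] = row 2 of A ✓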